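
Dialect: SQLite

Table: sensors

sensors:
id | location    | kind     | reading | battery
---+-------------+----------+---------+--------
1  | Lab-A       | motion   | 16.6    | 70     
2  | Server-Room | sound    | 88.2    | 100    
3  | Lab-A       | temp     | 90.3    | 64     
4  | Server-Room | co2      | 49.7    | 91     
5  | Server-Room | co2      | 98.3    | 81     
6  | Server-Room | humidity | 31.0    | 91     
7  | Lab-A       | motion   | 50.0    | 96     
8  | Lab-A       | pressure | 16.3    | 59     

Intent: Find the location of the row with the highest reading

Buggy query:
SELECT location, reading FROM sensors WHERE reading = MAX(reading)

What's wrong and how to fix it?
Bug: MAX(reading) is an aggregate and cannot be used directly in WHERE

Fix: Use a subquery: WHERE reading = (SELECT MAX(reading) FROM sensors)

Corrected query:
SELECT location, reading FROM sensors WHERE reading = (SELECT MAX(reading) FROM sensors)

Result:
location    | reading
------------+--------
Server-Room | 98.3   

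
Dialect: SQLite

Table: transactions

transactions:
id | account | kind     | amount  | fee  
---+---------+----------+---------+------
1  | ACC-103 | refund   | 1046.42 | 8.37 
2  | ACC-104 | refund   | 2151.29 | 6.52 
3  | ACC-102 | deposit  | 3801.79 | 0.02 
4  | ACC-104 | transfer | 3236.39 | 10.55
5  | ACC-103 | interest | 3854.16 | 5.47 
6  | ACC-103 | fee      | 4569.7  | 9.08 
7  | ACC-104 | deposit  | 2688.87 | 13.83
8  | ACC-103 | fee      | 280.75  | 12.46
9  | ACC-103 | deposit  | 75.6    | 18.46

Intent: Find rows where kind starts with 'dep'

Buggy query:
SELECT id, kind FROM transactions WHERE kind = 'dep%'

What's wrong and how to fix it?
Bug: '=' compares the literal string including the % character; pattern matching needs LIKE

Fix: Use LIKE for wildcard pattern matching

Corrected query:
SELECT id, kind FROM transactions WHERE kind LIKE 'dep%'

Result:
id | kind   
---+--------
3  | deposit
7  | deposit
9  | deposit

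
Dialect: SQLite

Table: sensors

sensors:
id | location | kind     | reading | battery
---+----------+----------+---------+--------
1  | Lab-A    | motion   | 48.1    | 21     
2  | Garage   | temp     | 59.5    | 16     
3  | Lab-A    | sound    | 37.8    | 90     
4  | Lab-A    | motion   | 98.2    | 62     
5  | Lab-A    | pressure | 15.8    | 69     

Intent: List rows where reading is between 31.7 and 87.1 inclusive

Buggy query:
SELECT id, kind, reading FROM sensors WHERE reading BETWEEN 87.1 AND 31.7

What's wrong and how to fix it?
Bug: BETWEEN expects the lower bound first; with 87.1 AND 31.7 the range is empty

Fix: Swap the bounds so the smaller value comes first

Corrected query:
SELECT id, kind, reading FROM sensors WHERE reading BETWEEN 31.7 AND 87.1

Result:
id | kind   | reading
---+--------+--------
1  | motion | 48.1   
2  | temp   | 59.5   
3  | sound  | 37.8   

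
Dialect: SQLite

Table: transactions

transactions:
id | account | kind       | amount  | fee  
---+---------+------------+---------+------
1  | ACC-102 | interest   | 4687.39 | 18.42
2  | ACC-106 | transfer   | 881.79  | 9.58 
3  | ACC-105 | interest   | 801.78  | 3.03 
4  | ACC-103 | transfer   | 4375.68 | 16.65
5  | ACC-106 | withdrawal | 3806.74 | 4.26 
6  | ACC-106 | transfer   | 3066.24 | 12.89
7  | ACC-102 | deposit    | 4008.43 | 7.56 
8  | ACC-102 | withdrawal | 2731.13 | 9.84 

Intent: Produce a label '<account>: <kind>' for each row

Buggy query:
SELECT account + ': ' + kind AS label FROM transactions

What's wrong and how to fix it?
Bug: SQLite uses || for string concatenation; + coerces text to numbers (yielding 0)

Fix: Use the || operator for string concatenation

Corrected query:
SELECT account || ': ' || kind AS label FROM transactions

Result:
label              
-------------------
ACC-102: interest  
ACC-106: transfer  
ACC-105: interest  
ACC-103: transfer  
ACC-106: withdrawal
ACC-106: transfer  
ACC-102: deposit   
ACC-102: withdrawal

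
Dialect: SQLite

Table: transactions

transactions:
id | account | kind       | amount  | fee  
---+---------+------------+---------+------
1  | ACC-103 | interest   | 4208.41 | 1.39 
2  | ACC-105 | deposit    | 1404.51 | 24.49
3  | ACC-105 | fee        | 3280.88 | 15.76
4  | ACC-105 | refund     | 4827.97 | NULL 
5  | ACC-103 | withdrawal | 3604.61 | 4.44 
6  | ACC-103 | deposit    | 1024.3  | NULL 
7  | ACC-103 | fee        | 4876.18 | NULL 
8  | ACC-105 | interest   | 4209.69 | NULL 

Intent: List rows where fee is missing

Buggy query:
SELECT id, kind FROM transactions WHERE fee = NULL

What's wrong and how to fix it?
Bug: '= NULL' is always unknown in SQL three-valued logic, so no rows match

Fix: Replace '= NULL' with 'IS NULL'

Corrected query:
SELECT id, kind FROM transactions WHERE fee IS NULL

Result:
id | kind    
---+---------
4  | refund  
6  | deposit 
7  | fee     
8  | interest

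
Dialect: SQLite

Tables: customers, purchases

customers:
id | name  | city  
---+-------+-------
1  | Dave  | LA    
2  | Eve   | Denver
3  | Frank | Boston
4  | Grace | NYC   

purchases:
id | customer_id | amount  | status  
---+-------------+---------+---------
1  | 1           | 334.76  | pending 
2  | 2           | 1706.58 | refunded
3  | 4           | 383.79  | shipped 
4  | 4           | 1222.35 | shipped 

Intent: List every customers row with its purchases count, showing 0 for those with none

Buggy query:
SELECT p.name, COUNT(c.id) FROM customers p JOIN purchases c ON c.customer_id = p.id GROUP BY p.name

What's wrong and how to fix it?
Bug: An inner join excludes parents with zero children

Fix: Use LEFT JOIN so parents without children still appear (COUNT(c.id) gives 0)

Corrected query:
SELECT p.name, COUNT(c.id) FROM customers p LEFT JOIN purchases c ON c.customer_id = p.id GROUP BY p.name

Result:
name  | COUNT(c.id)
------+------------
Dave  | 1          
Eve   | 1          
Frank | 0          
Grace | 2          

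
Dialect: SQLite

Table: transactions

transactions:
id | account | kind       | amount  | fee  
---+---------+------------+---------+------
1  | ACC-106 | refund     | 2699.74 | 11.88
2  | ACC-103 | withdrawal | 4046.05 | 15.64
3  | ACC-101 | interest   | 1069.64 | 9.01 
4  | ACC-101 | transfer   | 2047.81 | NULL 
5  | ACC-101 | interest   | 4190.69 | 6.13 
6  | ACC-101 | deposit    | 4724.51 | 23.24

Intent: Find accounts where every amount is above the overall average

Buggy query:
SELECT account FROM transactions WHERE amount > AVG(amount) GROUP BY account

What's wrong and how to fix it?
Bug: AVG() is an aggregate; it can't sit directly in WHERE

Fix: Compute the overall average in a scalar subquery and compare each group's MIN against it in HAVING

Corrected query:
SELECT account FROM transactions GROUP BY account HAVING MIN(amount) > (SELECT AVG(amount) FROM transactions)

Result:
account
-------
ACC-103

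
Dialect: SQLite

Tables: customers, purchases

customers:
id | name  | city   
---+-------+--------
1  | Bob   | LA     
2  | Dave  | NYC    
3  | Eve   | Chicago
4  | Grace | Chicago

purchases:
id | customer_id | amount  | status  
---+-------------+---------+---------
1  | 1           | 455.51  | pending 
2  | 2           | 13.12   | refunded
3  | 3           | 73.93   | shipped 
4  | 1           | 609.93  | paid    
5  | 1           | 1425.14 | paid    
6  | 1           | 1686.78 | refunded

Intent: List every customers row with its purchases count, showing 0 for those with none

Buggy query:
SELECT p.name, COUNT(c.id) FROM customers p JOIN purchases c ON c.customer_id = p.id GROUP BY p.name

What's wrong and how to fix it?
Bug: An inner join excludes parents with zero children

Fix: Use LEFT JOIN so parents without children still appear (COUNT(c.id) gives 0)

Corrected query:
SELECT p.name, COUNT(c.id) FROM customers p LEFT JOIN purchases c ON c.customer_id = p.id GROUP BY p.name

Result:
name  | COUNT(c.id)
------+------------
Bob   | 4          
Dave  | 1          
Eve   | 1          
Grace | 0          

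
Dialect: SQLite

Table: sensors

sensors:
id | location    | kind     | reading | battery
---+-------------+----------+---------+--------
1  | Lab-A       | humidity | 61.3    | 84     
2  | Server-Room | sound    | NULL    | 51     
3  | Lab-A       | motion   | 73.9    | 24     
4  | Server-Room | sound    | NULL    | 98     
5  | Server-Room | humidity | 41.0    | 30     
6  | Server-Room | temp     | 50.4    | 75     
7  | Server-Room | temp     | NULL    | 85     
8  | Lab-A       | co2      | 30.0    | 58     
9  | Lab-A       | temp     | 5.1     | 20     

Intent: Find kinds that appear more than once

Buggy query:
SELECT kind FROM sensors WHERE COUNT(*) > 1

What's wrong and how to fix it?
Bug: WHERE can't reference COUNT(*); aggregates are computed after WHERE

Fix: Group first, then use HAVING for the count condition

Corrected query:
SELECT kind FROM sensors GROUP BY kind HAVING COUNT(*) > 1

Result:
kind    
--------
humidity
sound   
temp    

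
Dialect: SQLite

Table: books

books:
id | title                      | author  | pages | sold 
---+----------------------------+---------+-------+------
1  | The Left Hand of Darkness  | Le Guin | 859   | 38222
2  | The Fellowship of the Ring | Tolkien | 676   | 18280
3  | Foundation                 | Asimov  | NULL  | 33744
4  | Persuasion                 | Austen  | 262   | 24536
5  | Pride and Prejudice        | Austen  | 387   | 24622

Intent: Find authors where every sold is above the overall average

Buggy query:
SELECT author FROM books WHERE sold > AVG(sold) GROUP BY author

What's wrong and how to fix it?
Bug: AVG() is an aggregate; it can't sit directly in WHERE

Fix: Use a subquery for AVG and a HAVING MIN(...) filter so the condition holds for every row in the group

Corrected query:
SELECT author FROM books GROUP BY author HAVING MIN(sold) > (SELECT AVG(sold) FROM books)

Result:
author 
-------
Asimov 
Le Guin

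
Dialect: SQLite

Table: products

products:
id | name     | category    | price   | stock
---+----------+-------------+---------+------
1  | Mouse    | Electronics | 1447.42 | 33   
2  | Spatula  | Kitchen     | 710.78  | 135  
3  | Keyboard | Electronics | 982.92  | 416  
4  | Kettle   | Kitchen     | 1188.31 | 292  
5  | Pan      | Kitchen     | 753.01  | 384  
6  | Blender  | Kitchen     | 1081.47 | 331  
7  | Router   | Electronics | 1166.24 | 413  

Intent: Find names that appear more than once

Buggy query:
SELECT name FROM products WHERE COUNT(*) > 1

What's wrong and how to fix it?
Bug: COUNT(*) is an aggregate and cannot be used in WHERE

Fix: Group first, then use HAVING for the count condition

Corrected query:
SELECT name FROM products GROUP BY name HAVING COUNT(*) > 1

Result:
(no rows)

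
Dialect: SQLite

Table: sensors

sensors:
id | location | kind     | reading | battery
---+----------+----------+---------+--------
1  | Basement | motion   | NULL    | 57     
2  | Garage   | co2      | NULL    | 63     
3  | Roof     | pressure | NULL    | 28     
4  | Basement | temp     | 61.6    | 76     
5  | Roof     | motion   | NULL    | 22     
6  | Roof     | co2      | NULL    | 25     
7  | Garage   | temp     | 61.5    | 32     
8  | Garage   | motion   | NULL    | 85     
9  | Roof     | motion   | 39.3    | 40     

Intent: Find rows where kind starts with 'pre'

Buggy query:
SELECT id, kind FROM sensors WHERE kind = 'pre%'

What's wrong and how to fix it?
Bug: Wildcards only work with LIKE; '=' treats '%' as a literal character

Fix: Replace '=' with LIKE so 'pre%' is treated as a pattern

Corrected query:
SELECT id, kind FROM sensors WHERE kind LIKE 'pre%'

Result:
id | kind    
---+---------
3  | pressure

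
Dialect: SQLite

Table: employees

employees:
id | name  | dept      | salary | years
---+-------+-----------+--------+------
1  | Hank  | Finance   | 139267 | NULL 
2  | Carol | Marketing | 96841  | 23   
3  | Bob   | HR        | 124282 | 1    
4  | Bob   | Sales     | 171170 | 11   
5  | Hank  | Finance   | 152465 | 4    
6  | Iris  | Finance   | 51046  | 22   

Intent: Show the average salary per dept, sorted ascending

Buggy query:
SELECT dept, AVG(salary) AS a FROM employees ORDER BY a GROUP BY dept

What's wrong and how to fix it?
Bug: GROUP BY must precede ORDER BY

Fix: Move ORDER BY to the end, after GROUP BY

Corrected query:
SELECT dept, AVG(salary) AS a FROM employees GROUP BY dept ORDER BY a

Result:
dept      | a            
----------+--------------
Marketing | 96841        
Finance   | 114259.333333
HR        | 124282       
Sales     | 171170       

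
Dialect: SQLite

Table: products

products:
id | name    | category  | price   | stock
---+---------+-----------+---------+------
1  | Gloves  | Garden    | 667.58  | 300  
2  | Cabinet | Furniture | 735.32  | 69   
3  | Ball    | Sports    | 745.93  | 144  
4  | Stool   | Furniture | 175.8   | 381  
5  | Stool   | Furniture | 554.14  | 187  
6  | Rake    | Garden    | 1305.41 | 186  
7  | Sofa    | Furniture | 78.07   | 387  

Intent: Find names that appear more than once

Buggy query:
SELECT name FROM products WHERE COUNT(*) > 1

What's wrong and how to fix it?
Bug: WHERE can't reference COUNT(*); aggregates are computed after WHERE

Fix: Group first, then use HAVING for the count condition

Corrected query:
SELECT name FROM products GROUP BY name HAVING COUNT(*) > 1

Result:
name 
-----
Stool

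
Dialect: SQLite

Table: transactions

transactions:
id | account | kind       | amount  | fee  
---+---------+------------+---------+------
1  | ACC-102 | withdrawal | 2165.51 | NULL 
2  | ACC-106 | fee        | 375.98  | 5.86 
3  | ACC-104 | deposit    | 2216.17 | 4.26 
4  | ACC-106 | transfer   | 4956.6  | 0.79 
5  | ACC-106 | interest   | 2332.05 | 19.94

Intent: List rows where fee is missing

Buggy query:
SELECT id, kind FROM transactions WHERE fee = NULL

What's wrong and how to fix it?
Bug: '= NULL' is always unknown in SQL three-valued logic, so no rows match

Fix: Replace '= NULL' with 'IS NULL'

Corrected query:
SELECT id, kind FROM transactions WHERE fee IS NULL

Result:
id | kind      
---+-----------
1  | withdrawal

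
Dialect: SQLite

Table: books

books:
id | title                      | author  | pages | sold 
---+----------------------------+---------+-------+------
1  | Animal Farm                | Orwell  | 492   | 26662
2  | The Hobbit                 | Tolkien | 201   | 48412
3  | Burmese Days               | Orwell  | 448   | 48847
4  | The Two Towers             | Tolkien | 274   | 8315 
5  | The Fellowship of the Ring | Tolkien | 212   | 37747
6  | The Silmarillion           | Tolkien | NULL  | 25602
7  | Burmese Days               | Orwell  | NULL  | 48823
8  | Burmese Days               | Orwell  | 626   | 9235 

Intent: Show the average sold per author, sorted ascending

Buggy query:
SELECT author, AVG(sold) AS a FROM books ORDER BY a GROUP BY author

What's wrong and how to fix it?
Bug: GROUP BY must precede ORDER BY

Fix: Reorder: SELECT … FROM … GROUP BY … ORDER BY …

Corrected query:
SELECT author, AVG(sold) AS a FROM books GROUP BY author ORDER BY a

Result:
author  | a       
--------+---------
Tolkien | 30019   
Orwell  | 33391.75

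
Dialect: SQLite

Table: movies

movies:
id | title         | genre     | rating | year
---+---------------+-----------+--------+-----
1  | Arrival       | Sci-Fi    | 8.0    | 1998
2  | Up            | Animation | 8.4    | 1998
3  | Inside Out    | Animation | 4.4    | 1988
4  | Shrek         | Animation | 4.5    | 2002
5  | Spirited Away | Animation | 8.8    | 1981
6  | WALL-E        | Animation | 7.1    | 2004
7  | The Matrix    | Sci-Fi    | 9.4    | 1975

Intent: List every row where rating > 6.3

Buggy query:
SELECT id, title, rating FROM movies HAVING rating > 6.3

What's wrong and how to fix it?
Bug: This is a non-aggregate query (no GROUP BY, no aggregates), so in SQLite the HAVING clause is invalid here; a row-level condition belongs in WHERE

Fix: Replace HAVING with WHERE since the condition applies to individual rows

Corrected query:
SELECT id, title, rating FROM movies WHERE rating > 6.3

Result:
id | title         | rating
---+---------------+-------
1  | Arrival       | 8     
2  | Up            | 8.4   
5  | Spirited Away | 8.8   
6  | WALL-E        | 7.1   
7  | The Matrix    | 9.4   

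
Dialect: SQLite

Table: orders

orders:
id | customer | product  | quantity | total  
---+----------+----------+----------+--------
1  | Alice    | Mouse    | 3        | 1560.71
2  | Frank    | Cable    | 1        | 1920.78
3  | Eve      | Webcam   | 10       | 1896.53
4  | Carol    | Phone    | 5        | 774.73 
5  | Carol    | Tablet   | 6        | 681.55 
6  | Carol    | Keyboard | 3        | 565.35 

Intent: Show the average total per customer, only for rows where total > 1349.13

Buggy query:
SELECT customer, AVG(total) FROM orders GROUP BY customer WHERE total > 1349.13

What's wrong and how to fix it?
Bug: Row-level WHERE must come before GROUP BY in the clause order

Fix: Move the WHERE clause before GROUP BY

Corrected query:
SELECT customer, AVG(total) FROM orders WHERE total > 1349.13 GROUP BY customer

Result:
customer | AVG(total)
---------+-----------
Alice    | 1560.71   
Eve      | 1896.53   
Frank    | 1920.78   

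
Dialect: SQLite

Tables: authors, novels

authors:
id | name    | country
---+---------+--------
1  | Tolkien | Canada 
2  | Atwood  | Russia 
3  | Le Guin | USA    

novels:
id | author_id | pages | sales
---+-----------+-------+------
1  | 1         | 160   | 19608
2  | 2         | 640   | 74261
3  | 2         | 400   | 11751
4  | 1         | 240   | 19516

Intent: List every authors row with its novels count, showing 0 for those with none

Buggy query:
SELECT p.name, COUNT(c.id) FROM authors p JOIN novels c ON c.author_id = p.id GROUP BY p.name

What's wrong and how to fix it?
Bug: An inner join excludes parents with zero children

Fix: Use LEFT JOIN so parents without children still appear (COUNT(c.id) gives 0)

Corrected query:
SELECT p.name, COUNT(c.id) FROM authors p LEFT JOIN novels c ON c.author_id = p.id GROUP BY p.name

Result:
name    | COUNT(c.id)
--------+------------
Atwood  | 2          
Le Guin | 0          
Tolkien | 2          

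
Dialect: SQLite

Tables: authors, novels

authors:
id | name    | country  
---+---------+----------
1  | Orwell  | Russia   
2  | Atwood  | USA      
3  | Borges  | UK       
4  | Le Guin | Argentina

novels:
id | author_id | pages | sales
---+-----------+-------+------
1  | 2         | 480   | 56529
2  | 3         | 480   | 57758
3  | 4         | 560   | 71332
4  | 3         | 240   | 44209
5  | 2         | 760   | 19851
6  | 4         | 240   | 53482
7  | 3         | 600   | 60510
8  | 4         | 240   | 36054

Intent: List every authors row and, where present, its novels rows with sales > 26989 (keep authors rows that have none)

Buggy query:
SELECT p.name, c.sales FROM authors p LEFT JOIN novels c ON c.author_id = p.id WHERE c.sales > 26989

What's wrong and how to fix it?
Bug: Filtering c.sales in WHERE discards the NULL rows produced by LEFT JOIN, turning it into an inner join

Fix: Move the right-table condition into the ON clause so unmatched parents are kept

Corrected query:
SELECT p.name, c.sales FROM authors p LEFT JOIN novels c ON c.author_id = p.id AND c.sales > 26989

Result:
name    | sales
--------+------
Orwell  | NULL 
Atwood  | 56529
Borges  | 44209
Borges  | 57758
Borges  | 60510
Le Guin | 36054
Le Guin | 53482
Le Guin | 71332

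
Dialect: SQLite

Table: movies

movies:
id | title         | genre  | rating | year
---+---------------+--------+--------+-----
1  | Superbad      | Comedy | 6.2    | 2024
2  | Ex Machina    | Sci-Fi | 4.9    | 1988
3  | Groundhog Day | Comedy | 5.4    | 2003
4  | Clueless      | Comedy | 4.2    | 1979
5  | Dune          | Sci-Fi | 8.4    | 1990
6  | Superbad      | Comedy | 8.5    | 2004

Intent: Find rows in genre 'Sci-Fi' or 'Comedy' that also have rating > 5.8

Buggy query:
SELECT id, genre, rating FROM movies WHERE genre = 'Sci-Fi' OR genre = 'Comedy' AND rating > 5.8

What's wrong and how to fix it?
Bug: Without parentheses, AND is evaluated before OR, so the rating filter only applies to the 'Comedy' branch

Fix: Add parentheses around the OR so the AND applies to both alternatives

Corrected query:
SELECT id, genre, rating FROM movies WHERE (genre = 'Sci-Fi' OR genre = 'Comedy') AND rating > 5.8

Result:
id | genre  | rating
---+--------+-------
1  | Comedy | 6.2   
5  | Sci-Fi | 8.4   
6  | Comedy | 8.5   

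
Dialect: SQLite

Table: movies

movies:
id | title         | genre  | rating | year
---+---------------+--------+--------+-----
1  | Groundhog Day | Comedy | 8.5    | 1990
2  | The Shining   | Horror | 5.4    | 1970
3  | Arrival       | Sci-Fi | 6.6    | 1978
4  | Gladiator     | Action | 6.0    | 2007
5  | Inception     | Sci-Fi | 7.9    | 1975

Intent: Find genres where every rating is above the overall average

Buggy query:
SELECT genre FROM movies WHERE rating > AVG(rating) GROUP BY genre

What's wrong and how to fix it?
Bug: AVG() is an aggregate; it can't sit directly in WHERE

Fix: Compute the overall average in a scalar subquery and compare each group's MIN against it in HAVING

Corrected query:
SELECT genre FROM movies GROUP BY genre HAVING MIN(rating) > (SELECT AVG(rating) FROM movies)

Result:
genre 
------
Comedy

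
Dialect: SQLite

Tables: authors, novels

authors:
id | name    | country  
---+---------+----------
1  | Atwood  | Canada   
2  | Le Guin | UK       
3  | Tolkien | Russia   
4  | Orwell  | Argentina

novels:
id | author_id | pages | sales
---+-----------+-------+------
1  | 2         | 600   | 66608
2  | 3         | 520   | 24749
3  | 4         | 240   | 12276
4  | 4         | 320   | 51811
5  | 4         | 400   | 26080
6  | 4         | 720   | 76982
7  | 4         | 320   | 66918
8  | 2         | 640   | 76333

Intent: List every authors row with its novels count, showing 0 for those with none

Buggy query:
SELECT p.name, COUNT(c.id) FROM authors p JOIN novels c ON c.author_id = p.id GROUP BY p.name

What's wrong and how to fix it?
Bug: INNER JOIN drops authors rows that have no matching novels rows

Fix: Switch to LEFT JOIN to retain unmatched parent rows

Corrected query:
SELECT p.name, COUNT(c.id) FROM authors p LEFT JOIN novels c ON c.author_id = p.id GROUP BY p.name

Result:
name    | COUNT(c.id)
--------+------------
Atwood  | 0          
Le Guin | 2          
Orwell  | 5          
Tolkien | 1          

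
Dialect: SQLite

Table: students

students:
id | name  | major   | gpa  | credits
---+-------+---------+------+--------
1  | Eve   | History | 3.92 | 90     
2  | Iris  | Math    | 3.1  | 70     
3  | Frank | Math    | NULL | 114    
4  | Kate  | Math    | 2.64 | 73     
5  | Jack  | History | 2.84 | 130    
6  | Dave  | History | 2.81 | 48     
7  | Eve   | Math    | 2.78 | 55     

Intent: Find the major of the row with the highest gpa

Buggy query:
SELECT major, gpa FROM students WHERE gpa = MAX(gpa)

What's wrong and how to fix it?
Bug: WHERE is evaluated per row; an aggregate over the whole table isn't defined there

Fix: Use a subquery: WHERE gpa = (SELECT MAX(gpa) FROM students)

Corrected query:
SELECT major, gpa FROM students WHERE gpa = (SELECT MAX(gpa) FROM students)

Result:
major   | gpa 
--------+-----
History | 3.92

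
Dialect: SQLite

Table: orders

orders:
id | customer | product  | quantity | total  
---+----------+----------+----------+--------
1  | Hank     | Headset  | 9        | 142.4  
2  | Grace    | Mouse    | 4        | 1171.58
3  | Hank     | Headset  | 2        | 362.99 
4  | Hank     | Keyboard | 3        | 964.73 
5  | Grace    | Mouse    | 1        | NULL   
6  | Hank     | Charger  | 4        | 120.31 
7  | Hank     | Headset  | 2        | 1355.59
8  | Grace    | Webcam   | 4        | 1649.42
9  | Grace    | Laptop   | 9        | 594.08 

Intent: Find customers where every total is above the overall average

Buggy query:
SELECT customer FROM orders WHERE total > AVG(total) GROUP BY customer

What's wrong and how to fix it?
Bug: AVG() is an aggregate; it can't sit directly in WHERE

Fix: Use a subquery for AVG and a HAVING MIN(...) filter so the condition holds for every row in the group

Corrected query:
SELECT customer FROM orders GROUP BY customer HAVING MIN(total) > (SELECT AVG(total) FROM orders)

Result:
(no rows)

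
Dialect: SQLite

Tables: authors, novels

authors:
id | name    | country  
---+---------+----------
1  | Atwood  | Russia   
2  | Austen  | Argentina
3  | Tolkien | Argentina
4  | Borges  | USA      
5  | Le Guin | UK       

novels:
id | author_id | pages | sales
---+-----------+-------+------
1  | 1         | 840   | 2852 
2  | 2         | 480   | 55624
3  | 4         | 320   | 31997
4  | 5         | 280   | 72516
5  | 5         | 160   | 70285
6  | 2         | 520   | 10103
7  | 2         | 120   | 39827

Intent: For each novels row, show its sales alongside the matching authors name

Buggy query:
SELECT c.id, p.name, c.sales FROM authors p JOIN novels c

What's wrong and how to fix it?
Bug: JOIN with no ON clause produces a cartesian product; every novels row pairs with every authors row

Fix: Add ON c.author_id = p.id to the JOIN

Corrected query:
SELECT c.id, p.name, c.sales FROM authors p JOIN novels c ON c.author_id = p.id

Result:
id | name    | sales
---+---------+------
1  | Atwood  | 2852 
2  | Austen  | 55624
3  | Borges  | 31997
4  | Le Guin | 72516
5  | Le Guin | 70285
6  | Austen  | 10103
7  | Austen  | 39827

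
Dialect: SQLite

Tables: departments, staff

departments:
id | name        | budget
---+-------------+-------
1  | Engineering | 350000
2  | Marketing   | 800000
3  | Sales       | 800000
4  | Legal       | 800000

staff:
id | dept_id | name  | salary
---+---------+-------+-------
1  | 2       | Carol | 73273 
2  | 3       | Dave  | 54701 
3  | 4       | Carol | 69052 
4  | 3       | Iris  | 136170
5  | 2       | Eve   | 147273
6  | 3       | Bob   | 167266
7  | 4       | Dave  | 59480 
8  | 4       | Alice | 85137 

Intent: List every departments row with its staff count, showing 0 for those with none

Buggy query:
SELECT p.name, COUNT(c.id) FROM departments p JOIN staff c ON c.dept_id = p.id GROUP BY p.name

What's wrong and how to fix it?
Bug: An inner join excludes parents with zero children

Fix: Switch to LEFT JOIN to retain unmatched parent rows

Corrected query:
SELECT p.name, COUNT(c.id) FROM departments p LEFT JOIN staff c ON c.dept_id = p.id GROUP BY p.name

Result:
name        | COUNT(c.id)
------------+------------
Engineering | 0          
Legal       | 3          
Marketing   | 2          
Sales       | 3          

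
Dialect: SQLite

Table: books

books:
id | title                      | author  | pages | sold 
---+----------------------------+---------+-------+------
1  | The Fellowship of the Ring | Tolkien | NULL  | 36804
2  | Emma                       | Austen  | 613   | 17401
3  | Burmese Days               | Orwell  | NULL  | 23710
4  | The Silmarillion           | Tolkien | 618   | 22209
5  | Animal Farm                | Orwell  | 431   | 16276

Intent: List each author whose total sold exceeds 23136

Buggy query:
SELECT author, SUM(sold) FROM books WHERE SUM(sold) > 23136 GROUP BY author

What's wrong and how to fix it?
Bug: Aggregate functions cannot appear in a WHERE clause

Fix: Move the aggregate condition to a HAVING clause

Corrected query:
SELECT author, SUM(sold) FROM books GROUP BY author HAVING SUM(sold) > 23136

Result:
author  | SUM(sold)
--------+----------
Orwell  | 39986    
Tolkien | 59013    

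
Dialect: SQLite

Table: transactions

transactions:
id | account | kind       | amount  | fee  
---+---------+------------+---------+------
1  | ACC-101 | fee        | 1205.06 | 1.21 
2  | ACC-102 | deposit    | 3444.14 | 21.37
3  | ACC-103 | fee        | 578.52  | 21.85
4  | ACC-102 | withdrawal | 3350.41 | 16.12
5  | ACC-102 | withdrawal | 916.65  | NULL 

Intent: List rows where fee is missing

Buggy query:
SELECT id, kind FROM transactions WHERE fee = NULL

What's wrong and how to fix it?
Bug: '= NULL' is always unknown in SQL three-valued logic, so no rows match

Fix: Replace '= NULL' with 'IS NULL'

Corrected query:
SELECT id, kind FROM transactions WHERE fee IS NULL

Result:
id | kind      
---+-----------
5  | withdrawal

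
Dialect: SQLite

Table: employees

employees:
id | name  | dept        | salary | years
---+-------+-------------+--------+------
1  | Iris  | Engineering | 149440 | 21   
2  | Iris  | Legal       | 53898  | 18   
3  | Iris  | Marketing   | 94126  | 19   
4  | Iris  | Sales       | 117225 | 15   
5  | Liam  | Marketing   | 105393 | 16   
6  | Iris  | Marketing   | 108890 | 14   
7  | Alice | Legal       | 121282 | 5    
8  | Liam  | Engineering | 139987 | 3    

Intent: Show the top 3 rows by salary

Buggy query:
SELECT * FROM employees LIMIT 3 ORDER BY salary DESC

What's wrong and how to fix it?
Bug: LIMIT must come after ORDER BY

Fix: Sort with ORDER BY, then apply LIMIT

Corrected query:
SELECT * FROM employees ORDER BY salary DESC LIMIT 3

Result:
id | name  | dept        | salary | years
---+-------+-------------+--------+------
1  | Iris  | Engineering | 149440 | 21   
8  | Liam  | Engineering | 139987 | 3    
7  | Alice | Legal       | 121282 | 5    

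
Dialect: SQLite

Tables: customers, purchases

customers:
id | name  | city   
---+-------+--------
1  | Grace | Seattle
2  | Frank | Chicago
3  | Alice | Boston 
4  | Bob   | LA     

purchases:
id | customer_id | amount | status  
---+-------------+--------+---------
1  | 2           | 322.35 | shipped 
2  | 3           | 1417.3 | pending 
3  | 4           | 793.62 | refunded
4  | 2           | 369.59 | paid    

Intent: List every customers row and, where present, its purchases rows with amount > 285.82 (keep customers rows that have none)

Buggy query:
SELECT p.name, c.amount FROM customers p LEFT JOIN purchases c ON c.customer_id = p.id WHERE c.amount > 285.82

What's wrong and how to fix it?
Bug: Filtering c.amount in WHERE discards the NULL rows produced by LEFT JOIN, turning it into an inner join

Fix: Move the right-table condition into the ON clause so unmatched parents are kept

Corrected query:
SELECT p.name, c.amount FROM customers p LEFT JOIN purchases c ON c.customer_id = p.id AND c.amount > 285.82

Result:
name  | amount
------+-------
Grace | NULL  
Frank | 322.35
Frank | 369.59
Alice | 1417.3
Bob   | 793.62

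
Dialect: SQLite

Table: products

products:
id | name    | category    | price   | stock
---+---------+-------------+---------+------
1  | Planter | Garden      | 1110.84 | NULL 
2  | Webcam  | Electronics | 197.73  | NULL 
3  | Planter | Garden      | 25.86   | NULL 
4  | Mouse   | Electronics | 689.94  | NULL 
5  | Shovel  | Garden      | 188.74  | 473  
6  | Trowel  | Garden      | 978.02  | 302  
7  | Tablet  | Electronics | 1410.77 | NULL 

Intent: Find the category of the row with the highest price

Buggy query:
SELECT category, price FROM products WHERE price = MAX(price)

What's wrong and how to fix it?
Bug: MAX(price) is an aggregate and cannot be used directly in WHERE

Fix: Wrap MAX in a scalar subquery so WHERE compares against a single value

Corrected query:
SELECT category, price FROM products WHERE price = (SELECT MAX(price) FROM products)

Result:
category    | price  
------------+--------
Electronics | 1410.77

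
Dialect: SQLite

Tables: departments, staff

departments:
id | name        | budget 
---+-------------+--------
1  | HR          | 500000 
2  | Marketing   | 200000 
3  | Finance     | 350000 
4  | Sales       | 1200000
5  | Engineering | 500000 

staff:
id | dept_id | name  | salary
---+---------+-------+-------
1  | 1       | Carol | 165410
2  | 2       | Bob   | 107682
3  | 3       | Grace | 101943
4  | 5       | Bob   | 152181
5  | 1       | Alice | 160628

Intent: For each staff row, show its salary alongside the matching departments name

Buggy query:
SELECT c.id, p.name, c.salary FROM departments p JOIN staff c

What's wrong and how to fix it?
Bug: Missing join condition: each staff row is matched to all departments rows instead of just its own

Fix: Add ON c.dept_id = p.id to the JOIN

Corrected query:
SELECT c.id, p.name, c.salary FROM departments p JOIN staff c ON c.dept_id = p.id

Result:
id | name        | salary
---+-------------+-------
1  | HR          | 165410
2  | Marketing   | 107682
3  | Finance     | 101943
4  | Engineering | 152181
5  | HR          | 160628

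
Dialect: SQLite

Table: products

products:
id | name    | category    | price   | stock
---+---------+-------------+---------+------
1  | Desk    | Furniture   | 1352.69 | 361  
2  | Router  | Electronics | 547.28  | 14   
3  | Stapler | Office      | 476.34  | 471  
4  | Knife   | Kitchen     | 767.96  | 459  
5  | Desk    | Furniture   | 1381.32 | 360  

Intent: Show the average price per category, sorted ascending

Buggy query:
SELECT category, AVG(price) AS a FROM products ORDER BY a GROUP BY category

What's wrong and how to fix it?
Bug: GROUP BY must precede ORDER BY

Fix: Move ORDER BY to the end, after GROUP BY

Corrected query:
SELECT category, AVG(price) AS a FROM products GROUP BY category ORDER BY a

Result:
category    | a       
------------+---------
Office      | 476.34  
Electronics | 547.28  
Kitchen     | 767.96  
Furniture   | 1367.005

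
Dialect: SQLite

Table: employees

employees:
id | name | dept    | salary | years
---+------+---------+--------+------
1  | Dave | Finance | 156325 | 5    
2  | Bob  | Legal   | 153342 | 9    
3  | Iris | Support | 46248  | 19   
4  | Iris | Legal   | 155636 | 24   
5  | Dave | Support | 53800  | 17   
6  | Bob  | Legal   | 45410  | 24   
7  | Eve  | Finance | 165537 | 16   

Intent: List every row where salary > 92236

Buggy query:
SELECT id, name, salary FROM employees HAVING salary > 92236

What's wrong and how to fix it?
Bug: HAVING filters the output of aggregation, but this query has no GROUP BY and no aggregate functions, so SQLite rejects it (HAVING clause on a non-aggregate query); the condition here is per row

Fix: Replace HAVING with WHERE since the condition applies to individual rows

Corrected query:
SELECT id, name, salary FROM employees WHERE salary > 92236

Result:
id | name | salary
---+------+-------
1  | Dave | 156325
2  | Bob  | 153342
4  | Iris | 155636
7  | Eve  | 165537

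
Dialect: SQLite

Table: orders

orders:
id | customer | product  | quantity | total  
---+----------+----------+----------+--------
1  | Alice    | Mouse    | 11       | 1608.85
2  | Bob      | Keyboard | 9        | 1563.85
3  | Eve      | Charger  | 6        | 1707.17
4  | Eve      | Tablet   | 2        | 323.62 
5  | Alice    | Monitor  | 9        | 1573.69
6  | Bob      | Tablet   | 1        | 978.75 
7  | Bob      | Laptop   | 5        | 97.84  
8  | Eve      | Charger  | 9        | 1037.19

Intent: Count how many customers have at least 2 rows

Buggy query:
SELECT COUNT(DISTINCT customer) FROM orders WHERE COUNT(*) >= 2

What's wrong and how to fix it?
Bug: COUNT(*) cannot appear in WHERE; the per-group count doesn't exist yet

Fix: Use a subquery that GROUPs and filters with HAVING, then count its rows

Corrected query:
SELECT COUNT(*) FROM (SELECT customer FROM orders GROUP BY customer HAVING COUNT(*) >= 2)

Result:
COUNT(*)
--------
3       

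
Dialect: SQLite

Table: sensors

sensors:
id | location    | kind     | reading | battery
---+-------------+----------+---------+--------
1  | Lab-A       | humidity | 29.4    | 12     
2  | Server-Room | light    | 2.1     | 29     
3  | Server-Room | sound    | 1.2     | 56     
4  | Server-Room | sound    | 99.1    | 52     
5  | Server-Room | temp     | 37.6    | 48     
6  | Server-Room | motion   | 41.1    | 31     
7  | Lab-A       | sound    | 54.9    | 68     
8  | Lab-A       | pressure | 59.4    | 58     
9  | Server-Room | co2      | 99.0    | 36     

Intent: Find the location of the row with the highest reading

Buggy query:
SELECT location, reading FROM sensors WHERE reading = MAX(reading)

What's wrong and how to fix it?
Bug: WHERE is evaluated per row; an aggregate over the whole table isn't defined there

Fix: Wrap MAX in a scalar subquery so WHERE compares against a single value

Corrected query:
SELECT location, reading FROM sensors WHERE reading = (SELECT MAX(reading) FROM sensors)

Result:
location    | reading
------------+--------
Server-Room | 99.1   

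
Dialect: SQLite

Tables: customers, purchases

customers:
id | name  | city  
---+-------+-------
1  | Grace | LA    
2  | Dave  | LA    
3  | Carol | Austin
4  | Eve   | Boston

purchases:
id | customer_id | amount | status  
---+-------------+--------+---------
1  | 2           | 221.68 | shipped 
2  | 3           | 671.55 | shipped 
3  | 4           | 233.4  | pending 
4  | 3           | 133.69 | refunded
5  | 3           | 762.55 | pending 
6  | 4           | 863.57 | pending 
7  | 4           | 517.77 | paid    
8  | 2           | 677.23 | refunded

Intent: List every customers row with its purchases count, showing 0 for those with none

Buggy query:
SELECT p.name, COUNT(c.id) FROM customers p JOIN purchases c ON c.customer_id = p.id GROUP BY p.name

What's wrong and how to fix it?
Bug: INNER JOIN drops customers rows that have no matching purchases rows

Fix: Use LEFT JOIN so parents without children still appear (COUNT(c.id) gives 0)

Corrected query:
SELECT p.name, COUNT(c.id) FROM customers p LEFT JOIN purchases c ON c.customer_id = p.id GROUP BY p.name

Result:
name  | COUNT(c.id)
------+------------
Carol | 3          
Dave  | 2          
Eve   | 3          
Grace | 0          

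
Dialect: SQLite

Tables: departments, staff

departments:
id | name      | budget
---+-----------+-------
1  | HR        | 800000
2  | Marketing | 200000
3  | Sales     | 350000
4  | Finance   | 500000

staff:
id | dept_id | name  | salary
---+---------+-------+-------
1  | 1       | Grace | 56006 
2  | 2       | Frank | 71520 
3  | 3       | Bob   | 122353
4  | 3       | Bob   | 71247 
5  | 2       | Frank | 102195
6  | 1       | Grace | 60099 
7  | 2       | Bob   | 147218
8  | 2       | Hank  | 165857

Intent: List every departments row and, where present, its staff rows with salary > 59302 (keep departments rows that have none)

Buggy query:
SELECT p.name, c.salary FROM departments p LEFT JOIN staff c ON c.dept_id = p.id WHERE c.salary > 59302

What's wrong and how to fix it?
Bug: A WHERE condition on the right-hand table after LEFT JOIN drops unmatched parents

Fix: Move the right-table condition into the ON clause so unmatched parents are kept

Corrected query:
SELECT p.name, c.salary FROM departments p LEFT JOIN staff c ON c.dept_id = p.id AND c.salary > 59302

Result:
name      | salary
----------+-------
HR        | 60099 
Marketing | 71520 
Marketing | 102195
Marketing | 147218
Marketing | 165857
Sales     | 71247 
Sales     | 122353
Finance   | NULL  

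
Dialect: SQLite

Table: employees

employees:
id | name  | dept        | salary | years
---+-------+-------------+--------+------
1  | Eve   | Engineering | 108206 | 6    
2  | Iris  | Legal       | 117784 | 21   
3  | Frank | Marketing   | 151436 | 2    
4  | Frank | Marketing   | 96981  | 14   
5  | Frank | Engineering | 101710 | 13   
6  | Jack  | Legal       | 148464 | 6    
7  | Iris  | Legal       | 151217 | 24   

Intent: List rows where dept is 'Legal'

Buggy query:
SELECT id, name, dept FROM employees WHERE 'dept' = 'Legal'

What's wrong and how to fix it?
Bug: Single quotes denote string literals in SQL; the column name is being compared as a constant string

Fix: Remove the quotes around the column name (or use double quotes for an identifier)

Corrected query:
SELECT id, name, dept FROM employees WHERE dept = 'Legal'

Result:
id | name | dept 
---+------+------
2  | Iris | Legal
6  | Jack | Legal
7  | Iris | Legal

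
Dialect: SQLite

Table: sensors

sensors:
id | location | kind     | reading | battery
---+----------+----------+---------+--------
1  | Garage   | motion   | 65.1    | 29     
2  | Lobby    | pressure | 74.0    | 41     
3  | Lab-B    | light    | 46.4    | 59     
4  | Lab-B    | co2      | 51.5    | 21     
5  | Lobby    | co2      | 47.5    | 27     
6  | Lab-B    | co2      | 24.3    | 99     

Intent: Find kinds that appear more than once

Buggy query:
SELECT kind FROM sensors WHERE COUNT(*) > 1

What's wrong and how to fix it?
Bug: COUNT(*) is an aggregate and cannot be used in WHERE

Fix: Group first, then use HAVING for the count condition

Corrected query:
SELECT kind FROM sensors GROUP BY kind HAVING COUNT(*) > 1

Result:
kind
----
co2 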